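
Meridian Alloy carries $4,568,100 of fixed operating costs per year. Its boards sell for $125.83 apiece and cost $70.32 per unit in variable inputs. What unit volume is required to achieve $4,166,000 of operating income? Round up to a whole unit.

Contribution margin per unit = $125.83 − $70.32 = $55.51.
Units = (FC + target) / CM = ($4,568,100 + $4,166,000) / $55.51 = 157,342.82, so 157,343 boards.

157,343 boards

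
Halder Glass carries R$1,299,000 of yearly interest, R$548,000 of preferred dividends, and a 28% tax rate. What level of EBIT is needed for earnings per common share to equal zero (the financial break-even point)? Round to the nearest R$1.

Grossing the preferred dividend up to pre-tax terms: R$548,000 / (1 − 0.28) = R$761,111.11.
Financial break-even EBIT = interest + D_p ÷ (1 − t) = R$1,299,000 + R$761,111.11 = R$2,060,111.11.

R$2,060,111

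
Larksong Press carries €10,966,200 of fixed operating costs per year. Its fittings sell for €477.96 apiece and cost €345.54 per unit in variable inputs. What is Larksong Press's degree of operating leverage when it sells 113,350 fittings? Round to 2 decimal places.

3.71

At 113,350 units, contribution = 113,350 × €132.42 = €15,009,807.00.
Subtracting fixed costs: EBIT = €15,009,807.00 − €10,966,200 = €4,043,607.00.
Degree of operating leverage = €15,009,807.00 / €4,043,607.00 = 3.7120.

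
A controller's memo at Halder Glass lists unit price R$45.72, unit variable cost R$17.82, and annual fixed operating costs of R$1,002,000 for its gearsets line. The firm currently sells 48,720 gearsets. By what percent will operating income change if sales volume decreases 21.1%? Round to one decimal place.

-80.3%

Contribution at this volume is 48,720 × R$27.90 = R$1,359,288.00.
Operating income = contribution − fixed costs = R$1,359,288.00 − R$1,002,000 = R$357,288.00.
So DOL = total CM / EBIT = R$1,359,288.00 / R$357,288.00 = 3.8045.
So EBIT moves 3.8045 × (-21.1%) = -80.3%.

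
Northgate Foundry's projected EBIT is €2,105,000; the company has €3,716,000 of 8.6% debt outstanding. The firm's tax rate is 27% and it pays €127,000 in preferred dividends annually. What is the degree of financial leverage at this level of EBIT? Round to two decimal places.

Interest = €319,576.00.
Preferred dividends grossed up pre-tax: €127,000 / (1 − 0.27) = €173,972.60.
DFL = EBIT ÷ [EBIT − I − D_p/(1−t)] = €2,105,000 ÷ [€2,105,000 − €319,576.00 − €173,972.60] = €2,105,000 ÷ €1,611,451.40 = 1.3063.

1.31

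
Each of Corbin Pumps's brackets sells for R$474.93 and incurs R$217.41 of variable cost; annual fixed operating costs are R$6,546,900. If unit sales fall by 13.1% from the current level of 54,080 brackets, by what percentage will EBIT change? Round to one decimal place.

-24.7%

Total contribution margin = 54,080 × R$257.52 = R$13,926,681.60.
Operating income = contribution − fixed costs = R$13,926,681.60 − R$6,546,900 = R$7,379,781.60.
DOL = contribution ÷ EBIT = R$13,926,681.60 ÷ R$7,379,781.60 = 1.8871.
%ΔEBIT = DOL × %ΔSales = 1.8871 × -13.1% = -24.7%.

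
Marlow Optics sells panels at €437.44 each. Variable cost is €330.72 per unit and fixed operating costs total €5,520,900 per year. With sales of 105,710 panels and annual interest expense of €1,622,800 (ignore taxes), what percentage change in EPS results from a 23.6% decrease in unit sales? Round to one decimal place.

Total contribution margin = 105,710 × €106.72 = €11,281,371.20.
Operating income = contribution − fixed costs = €11,281,371.20 − €5,520,900 = €5,760,471.20.
After interest of €1,622,800.00, pre-tax earnings = €4,137,671.20.
Degree of combined leverage = contribution ÷ (EBIT − I) = €11,281,371.20 ÷ €4,137,671.20 = 2.7265.
EPS therefore changes by 2.7265 × (-23.6%) = -64.3%.

-64.3%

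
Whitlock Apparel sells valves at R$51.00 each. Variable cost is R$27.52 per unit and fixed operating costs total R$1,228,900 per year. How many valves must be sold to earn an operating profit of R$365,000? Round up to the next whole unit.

Each unit contributes R$51.00 − R$27.52 = R$23.48.
Units = (FC + target) / CM = (R$1,228,900 + R$365,000) / R$23.48 = 67,883.30, so 67,884 valves.

67,884 valves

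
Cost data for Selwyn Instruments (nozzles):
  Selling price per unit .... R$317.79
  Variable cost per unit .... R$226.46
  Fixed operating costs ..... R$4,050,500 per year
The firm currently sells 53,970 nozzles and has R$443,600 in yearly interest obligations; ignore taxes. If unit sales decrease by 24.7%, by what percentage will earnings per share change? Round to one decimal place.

At 53,970 units, contribution = 53,970 × R$91.33 = R$4,929,080.10.
EBIT = R$4,929,080.10 − R$4,050,500 = R$878,580.10.
Interest = R$443,600.00, so EBIT − I = R$434,980.10.
Degree of combined leverage = contribution ÷ (EBIT − I) = R$4,929,080.10 ÷ R$434,980.10 = 11.3317.
EPS therefore changes by 11.3317 × (-24.7%) = -279.9%.

-279.9%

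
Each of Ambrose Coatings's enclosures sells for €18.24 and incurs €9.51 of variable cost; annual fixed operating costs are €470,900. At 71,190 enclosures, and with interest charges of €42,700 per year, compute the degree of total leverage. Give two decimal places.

Total contribution margin = 71,190 × €8.73 = €621,488.70.
Subtracting fixed costs: EBIT = €621,488.70 − €470,900 = €150,588.70. Interest = €42,700.00.
DOL = €621,488.70 ÷ €150,588.70 = 4.1271; DFL = €150,588.70 ÷ €107,888.70 = 1.3958.
Combined leverage = 4.1271 × 1.3958 = 5.7606.

5.76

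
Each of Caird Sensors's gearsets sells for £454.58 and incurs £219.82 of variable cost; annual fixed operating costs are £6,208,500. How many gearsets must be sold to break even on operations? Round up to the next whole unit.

Contribution margin per unit = £454.58 − £219.82 = £234.76.
Units to break even: £6,208,500 ÷ £234.76 = 26,446.16, rounded up to 26,447.

26,447 gearsets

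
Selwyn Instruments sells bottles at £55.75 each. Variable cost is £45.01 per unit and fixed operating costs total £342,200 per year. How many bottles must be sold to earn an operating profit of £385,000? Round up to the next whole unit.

67,710 bottles

Unit CM = price − variable cost = £55.75 − £45.01 = £10.74.
Need Q such that Q × £10.74 − £342,200 = £385,000, i.e. Q = £727,200 / £10.74 = 67,709.50 → 67,710.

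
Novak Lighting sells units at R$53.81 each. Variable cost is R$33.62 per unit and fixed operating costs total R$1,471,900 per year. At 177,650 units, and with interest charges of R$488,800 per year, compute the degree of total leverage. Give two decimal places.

2.21

At 177,650 units, contribution = 177,650 × R$20.19 = R$3,586,753.50.
Subtracting fixed costs: EBIT = R$3,586,753.50 − R$1,471,900 = R$2,114,853.50. Interest = R$488,800.00, so EBIT − I = R$1,626,053.50.
Degree of total leverage = total CM / (EBIT − interest) = R$3,586,753.50 / R$1,626,053.50 = 2.2058.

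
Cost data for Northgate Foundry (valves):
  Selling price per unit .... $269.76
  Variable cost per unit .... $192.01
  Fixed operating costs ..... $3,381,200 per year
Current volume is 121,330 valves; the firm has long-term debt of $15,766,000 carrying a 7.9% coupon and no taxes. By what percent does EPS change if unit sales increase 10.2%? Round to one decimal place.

+20.0%

At 121,330 units, contribution = 121,330 × $77.75 = $9,433,407.50.
EBIT = $9,433,407.50 − $3,381,200 = $6,052,207.50.
After interest of $1,245,514.00, pre-tax earnings = $4,806,693.50.
Degree of combined leverage = contribution ÷ (EBIT − I) = $9,433,407.50 ÷ $4,806,693.50 = 1.9626.
%ΔEPS = DCL × %ΔSales = 1.9626 × +10.2% = +20.0%.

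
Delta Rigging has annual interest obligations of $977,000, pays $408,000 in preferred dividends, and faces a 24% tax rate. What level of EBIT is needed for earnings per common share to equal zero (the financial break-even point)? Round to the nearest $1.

$1,513,842

Grossing the preferred dividend up to pre-tax terms: $408,000 / (1 − 0.24) = $536,842.11.
EPS = 0 when EBIT covers interest plus the pre-tax preferred burden: $977,000 + $536,842.11 = $1,513,842.11.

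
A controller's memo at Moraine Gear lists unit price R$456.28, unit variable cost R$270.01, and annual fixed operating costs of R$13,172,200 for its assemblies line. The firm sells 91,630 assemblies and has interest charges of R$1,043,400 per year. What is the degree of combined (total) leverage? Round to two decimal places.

5.98

At 91,630 units, contribution = 91,630 × R$186.27 = R$17,067,920.10.
Subtracting fixed costs: EBIT = R$17,067,920.10 − R$13,172,200 = R$3,895,720.10. Interest = R$1,043,400.00.
DOL = R$17,067,920.10 ÷ R$3,895,720.10 = 4.3812; DFL = R$3,895,720.10 ÷ R$2,852,320.10 = 1.3658.
DCL = DOL × DFL = 4.3812 × 1.3658 = 5.9838.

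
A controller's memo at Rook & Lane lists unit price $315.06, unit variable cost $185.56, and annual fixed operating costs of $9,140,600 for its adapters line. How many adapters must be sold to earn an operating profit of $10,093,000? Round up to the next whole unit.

Contribution margin per unit = $315.06 − $185.56 = $129.50.
Required volume = (fixed costs + target profit) ÷ CM = ($9,140,600 + $10,093,000) ÷ $129.50 = 148,522.01, so 148,523 adapters.

148,523 adapters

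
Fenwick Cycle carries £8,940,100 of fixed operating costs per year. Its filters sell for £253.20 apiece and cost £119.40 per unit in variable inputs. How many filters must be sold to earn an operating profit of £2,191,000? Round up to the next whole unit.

Unit CM = price − variable cost = £253.20 − £119.40 = £133.80.
Need Q such that Q × £133.80 − £8,940,100 = £2,191,000, i.e. Q = £11,131,100 / £133.80 = 83,192.08 → 83,193.

83,193 filters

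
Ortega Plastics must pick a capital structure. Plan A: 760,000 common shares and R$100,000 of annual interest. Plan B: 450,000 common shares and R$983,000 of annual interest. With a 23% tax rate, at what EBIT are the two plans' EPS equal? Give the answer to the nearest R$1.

R$2,264,774

At indifference, (EBIT − 100,000)(1 − t)/760,000 = (EBIT − 983,000)(1 − t)/450,000.
The (1 − t) factor cancels: (EBIT − 100,000) × 450,000 = (EBIT − 983,000) × 760,000.
EBIT × (760,000 − 450,000) = 983,000 × 760,000 − 100,000 × 450,000 = 702,080,000,000, so EBIT = 702,080,000,000 ÷ 310,000 = 2,264,774.19.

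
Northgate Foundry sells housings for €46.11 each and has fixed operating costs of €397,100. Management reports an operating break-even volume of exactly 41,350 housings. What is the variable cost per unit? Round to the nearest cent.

€36.51

At break-even, FC = Q × (P − VC), so P − VC = €397,100 ÷ 41,350 = €9.6034.
Hence VC = price − CM = €46.11 − €9.6034 = €36.51.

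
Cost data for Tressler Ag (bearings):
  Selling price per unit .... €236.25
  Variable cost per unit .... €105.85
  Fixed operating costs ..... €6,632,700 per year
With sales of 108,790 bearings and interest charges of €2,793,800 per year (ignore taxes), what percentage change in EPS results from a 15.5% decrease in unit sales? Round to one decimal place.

Contribution at this volume is 108,790 × €130.40 = €14,186,216.00.
Subtracting fixed costs: EBIT = €14,186,216.00 − €6,632,700 = €7,553,516.00.
After interest of €2,793,800.00, pre-tax earnings = €4,759,716.00.
Degree of combined leverage = contribution ÷ (EBIT − I) = €14,186,216.00 ÷ €4,759,716.00 = 2.9805.
%ΔEPS = DCL × %ΔSales = 2.9805 × -15.5% = -46.2%.

-46.2%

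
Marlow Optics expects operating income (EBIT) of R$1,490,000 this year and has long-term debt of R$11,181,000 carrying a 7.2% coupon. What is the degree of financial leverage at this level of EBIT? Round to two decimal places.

Annual interest charges come to R$805,032.00.
DFL = EBIT ÷ (EBIT − I) = R$1,490,000 ÷ (R$1,490,000 − R$805,032.00) = R$1,490,000 ÷ R$684,968.00 = 2.1753.

2.18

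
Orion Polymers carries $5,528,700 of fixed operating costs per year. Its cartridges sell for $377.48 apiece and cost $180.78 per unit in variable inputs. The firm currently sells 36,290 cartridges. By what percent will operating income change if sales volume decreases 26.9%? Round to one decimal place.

-119.3%

Contribution at this volume is 36,290 × $196.70 = $7,138,243.00.
Subtracting fixed costs: EBIT = $7,138,243.00 − $5,528,700 = $1,609,543.00.
DOL = contribution ÷ EBIT = $7,138,243.00 ÷ $1,609,543.00 = 4.4350.
%ΔEBIT = DOL × %ΔSales = 4.4350 × -26.9% = -119.3%.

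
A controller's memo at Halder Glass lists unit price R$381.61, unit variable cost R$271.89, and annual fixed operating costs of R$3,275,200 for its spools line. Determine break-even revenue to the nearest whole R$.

R$11,391,260

Contribution margin per unit = R$381.61 − R$271.89 = R$109.72, a CM ratio of R$109.72 ÷ R$381.61 = 0.2875.
Break-even sales = FC ÷ CM ratio = R$3,275,200 × R$381.61 / R$109.72 = R$11,391,260.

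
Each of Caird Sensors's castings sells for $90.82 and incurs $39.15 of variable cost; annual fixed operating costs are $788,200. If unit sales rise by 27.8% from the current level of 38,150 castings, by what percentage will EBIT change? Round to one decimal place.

Contribution at this volume is 38,150 × $51.67 = $1,971,210.50.
EBIT = $1,971,210.50 − $788,200 = $1,183,010.50.
Degree of operating leverage = $1,971,210.50 / $1,183,010.50 = 1.6663.
Operating income changes by 1.6663 × +27.8% = +46.3%.

+46.3%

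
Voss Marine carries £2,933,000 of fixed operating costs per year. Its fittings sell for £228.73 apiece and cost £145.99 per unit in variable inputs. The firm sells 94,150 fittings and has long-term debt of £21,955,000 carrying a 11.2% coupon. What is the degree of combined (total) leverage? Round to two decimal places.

3.25

Total contribution margin = 94,150 × £82.74 = £7,789,971.00.
Operating income = contribution − fixed costs = £7,789,971.00 − £2,933,000 = £4,856,971.00. Interest = £2,458,960.00.
DOL = £7,789,971.00 ÷ £4,856,971.00 = 1.6039; DFL = £4,856,971.00 ÷ £2,398,011.00 = 2.0254.
DCL = DOL × DFL = 1.6039 × 2.0254 = 3.2485.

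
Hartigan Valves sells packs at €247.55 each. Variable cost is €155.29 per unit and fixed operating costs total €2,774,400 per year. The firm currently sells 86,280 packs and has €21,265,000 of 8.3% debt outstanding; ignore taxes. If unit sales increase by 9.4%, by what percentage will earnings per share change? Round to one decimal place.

At 86,280 units, contribution = 86,280 × €92.26 = €7,960,192.80.
Operating income = contribution − fixed costs = €7,960,192.80 − €2,774,400 = €5,185,792.80.
Interest = €1,764,995.00, so EBIT − I = €3,420,797.80.
DCL = total CM / (EBIT − I) = €7,960,192.80 / €3,420,797.80 = 2.3270.
%ΔEPS = DCL × %ΔSales = 2.3270 × +9.4% = +21.9%.

+21.9%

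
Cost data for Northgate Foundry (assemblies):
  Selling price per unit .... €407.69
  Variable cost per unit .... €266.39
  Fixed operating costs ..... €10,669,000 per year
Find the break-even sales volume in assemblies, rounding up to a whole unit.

Each unit contributes €407.69 − €266.39 = €141.30.
Units to break even: €10,669,000 ÷ €141.30 = 75,506.02, rounded up to 75,507.

75,507 assemblies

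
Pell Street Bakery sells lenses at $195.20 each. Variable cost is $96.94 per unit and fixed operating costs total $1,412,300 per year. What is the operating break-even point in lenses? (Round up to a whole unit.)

Contribution margin per unit = $195.20 − $96.94 = $98.26.
Break-even Q = $1,412,300 / $98.26 = 14,373.09 → 14,374 lenses.

14,374 lenses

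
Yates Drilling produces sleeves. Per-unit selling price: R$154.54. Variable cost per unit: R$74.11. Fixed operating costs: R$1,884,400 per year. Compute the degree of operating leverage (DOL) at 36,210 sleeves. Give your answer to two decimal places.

2.83

At 36,210 units, contribution = 36,210 × R$80.43 = R$2,912,370.30.
Operating income = contribution − fixed costs = R$2,912,370.30 − R$1,884,400 = R$1,027,970.30.
Degree of operating leverage = R$2,912,370.30 / R$1,027,970.30 = 2.8331.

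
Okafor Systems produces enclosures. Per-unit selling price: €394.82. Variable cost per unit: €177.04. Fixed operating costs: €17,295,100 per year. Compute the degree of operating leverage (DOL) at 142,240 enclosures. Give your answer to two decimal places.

Contribution at this volume is 142,240 × €217.78 = €30,977,027.20.
Subtracting fixed costs: EBIT = €30,977,027.20 − €17,295,100 = €13,681,927.20.
DOL = contribution ÷ EBIT = €30,977,027.20 ÷ €13,681,927.20 = 2.2641.

2.26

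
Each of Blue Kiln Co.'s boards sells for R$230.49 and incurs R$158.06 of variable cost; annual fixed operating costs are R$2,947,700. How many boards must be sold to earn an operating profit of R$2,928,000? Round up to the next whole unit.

Contribution margin per unit = R$230.49 − R$158.06 = R$72.43.
Required volume = (fixed costs + target profit) ÷ CM = (R$2,947,700 + R$2,928,000) ÷ R$72.43 = 81,122.46, so 81,123 boards.

81,123 boards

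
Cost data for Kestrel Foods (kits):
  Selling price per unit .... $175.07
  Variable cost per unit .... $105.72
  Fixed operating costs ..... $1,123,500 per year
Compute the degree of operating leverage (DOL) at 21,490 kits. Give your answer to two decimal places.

Total contribution margin = 21,490 × $69.35 = $1,490,331.50.
EBIT = $1,490,331.50 − $1,123,500 = $366,831.50.
So DOL = total CM / EBIT = $1,490,331.50 / $366,831.50 = 4.0627.

4.06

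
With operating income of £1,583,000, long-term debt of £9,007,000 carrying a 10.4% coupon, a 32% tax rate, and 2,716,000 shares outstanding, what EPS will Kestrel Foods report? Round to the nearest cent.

Pre-tax income = £1,583,000 − £936,728.00 = £646,272.00.
Net income = £646,272.00 × (1 − 0.32) = £439,464.96.
Per share: £439,464.96 / 2,716,000 shares = £0.16.

£0.16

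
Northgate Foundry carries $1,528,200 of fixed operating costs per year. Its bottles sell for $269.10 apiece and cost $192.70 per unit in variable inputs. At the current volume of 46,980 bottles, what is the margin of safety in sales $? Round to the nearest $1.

Unit CM = price − variable cost = $269.10 − $192.70 = $76.40. Break-even units = $1,528,200 ÷ $76.40 = 20,002.62; break-even revenue = 20,002.62 × $269.10 = $5,382,704.45.
Actual sales revenue = 46,980 × $269.10 = $12,642,318.00.
Margin of safety = $12,642,318.00 − $5,382,704.45 = $7,259,614.

$7,259,614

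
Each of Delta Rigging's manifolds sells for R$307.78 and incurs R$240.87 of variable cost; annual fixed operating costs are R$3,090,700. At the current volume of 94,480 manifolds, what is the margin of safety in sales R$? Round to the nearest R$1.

Unit CM = price − variable cost = R$307.78 − R$240.87 = R$66.91. Break-even units = R$3,090,700 ÷ R$66.91 = 46,191.90; break-even revenue = 46,191.90 × R$307.78 = R$14,216,942.85.
Actual sales revenue = 94,480 × R$307.78 = R$29,079,054.40.
Margin of safety = R$29,079,054.40 − R$14,216,942.85 = R$14,862,112.

R$14,862,112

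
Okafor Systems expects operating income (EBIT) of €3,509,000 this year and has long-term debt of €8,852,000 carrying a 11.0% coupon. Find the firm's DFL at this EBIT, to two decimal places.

Annual interest charges come to €973,720.00.
Degree of financial leverage = EBIT / (EBIT − interest) = €3,509,000 / €2,535,280.00 = 1.3841.

1.38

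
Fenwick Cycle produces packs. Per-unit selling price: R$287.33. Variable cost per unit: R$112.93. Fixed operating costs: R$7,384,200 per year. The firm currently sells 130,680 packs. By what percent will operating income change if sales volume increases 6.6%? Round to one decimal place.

+9.8%

Total contribution margin = 130,680 × R$174.40 = R$22,790,592.00.
Operating income = contribution − fixed costs = R$22,790,592.00 − R$7,384,200 = R$15,406,392.00.
So DOL = total CM / EBIT = R$22,790,592.00 / R$15,406,392.00 = 1.4793.
%ΔEBIT = DOL × %ΔSales = 1.4793 × +6.6% = +9.8%.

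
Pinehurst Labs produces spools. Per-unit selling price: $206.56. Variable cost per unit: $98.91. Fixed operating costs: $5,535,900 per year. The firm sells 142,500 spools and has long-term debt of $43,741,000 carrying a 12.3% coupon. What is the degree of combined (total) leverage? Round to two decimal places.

At 142,500 units, contribution = 142,500 × $107.65 = $15,340,125.00.
Operating income = contribution − fixed costs = $15,340,125.00 − $5,535,900 = $9,804,225.00. Interest = $5,380,143.00, so EBIT − I = $4,424,082.00.
DCL = contribution ÷ (EBIT − I) = $15,340,125.00 ÷ $4,424,082.00 = 3.4674.

3.47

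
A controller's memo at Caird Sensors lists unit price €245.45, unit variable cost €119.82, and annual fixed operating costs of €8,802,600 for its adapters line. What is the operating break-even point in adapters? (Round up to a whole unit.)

70,068 adapters

Contribution margin per unit = €245.45 − €119.82 = €125.63.
Units to break even: €8,802,600 ÷ €125.63 = 70,067.66, rounded up to 70,068.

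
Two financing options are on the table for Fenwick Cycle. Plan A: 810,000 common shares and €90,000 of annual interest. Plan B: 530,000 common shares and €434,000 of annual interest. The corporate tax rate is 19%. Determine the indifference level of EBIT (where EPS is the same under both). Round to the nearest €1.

Set EPS_A = EPS_B: (EBIT − €90,000)(1 − 0.19) ÷ 810,000 = (EBIT − €434,000)(1 − 0.19) ÷ 530,000.
Cancelling (1 − t) and cross-multiplying: 530,000·(EBIT − 90,000) = 810,000·(EBIT − 434,000).
EBIT × (810,000 − 530,000) = 434,000 × 810,000 − 90,000 × 530,000 = 303,840,000,000, so EBIT = 303,840,000,000 ÷ 280,000 = 1,085,142.86.

€1,085,143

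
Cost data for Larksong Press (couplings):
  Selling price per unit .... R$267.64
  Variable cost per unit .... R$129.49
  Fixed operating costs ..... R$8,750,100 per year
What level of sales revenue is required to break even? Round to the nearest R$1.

R$16,951,696

CM per unit = R$267.64 − R$129.49 = R$138.15; CM ratio = R$138.15 / R$267.64 = 0.5162.
Break-even revenue = fixed costs × price ÷ CM = R$8,750,100 × R$267.64 ÷ R$138.15 = R$16,951,696.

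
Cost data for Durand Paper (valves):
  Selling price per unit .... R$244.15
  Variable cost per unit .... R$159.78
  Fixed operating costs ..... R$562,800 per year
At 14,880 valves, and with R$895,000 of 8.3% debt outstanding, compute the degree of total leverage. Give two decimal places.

At 14,880 units, contribution = 14,880 × R$84.37 = R$1,255,425.60.
Operating income = contribution − fixed costs = R$1,255,425.60 − R$562,800 = R$692,625.60. Interest = R$74,285.00.
DOL = R$1,255,425.60 ÷ R$692,625.60 = 1.8126; DFL = R$692,625.60 ÷ R$618,340.60 = 1.1201.
Combined leverage = 1.8126 × 1.1201 = 2.0303.

2.03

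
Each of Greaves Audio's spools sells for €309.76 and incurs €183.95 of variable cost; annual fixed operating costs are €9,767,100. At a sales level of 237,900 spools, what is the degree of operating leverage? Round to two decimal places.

1.48

At 237,900 units, contribution = 237,900 × €125.81 = €29,930,199.00.
Subtracting fixed costs: EBIT = €29,930,199.00 − €9,767,100 = €20,163,099.00.
So DOL = total CM / EBIT = €29,930,199.00 / €20,163,099.00 = 1.4844.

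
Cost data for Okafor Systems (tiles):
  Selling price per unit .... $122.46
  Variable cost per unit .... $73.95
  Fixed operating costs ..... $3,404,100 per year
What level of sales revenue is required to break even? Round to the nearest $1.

$8,593,405

Contribution margin per unit = $122.46 − $73.95 = $48.51, a CM ratio of $48.51 ÷ $122.46 = 0.3961.
Break-even revenue = fixed costs × price ÷ CM = $3,404,100 × $122.46 ÷ $48.51 = $8,593,405.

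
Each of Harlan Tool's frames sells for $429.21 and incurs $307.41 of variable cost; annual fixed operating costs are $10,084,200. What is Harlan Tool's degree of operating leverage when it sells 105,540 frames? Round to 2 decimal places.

4.64

Contribution at this volume is 105,540 × $121.80 = $12,854,772.00.
Operating income = contribution − fixed costs = $12,854,772.00 − $10,084,200 = $2,770,572.00.
So DOL = total CM / EBIT = $12,854,772.00 / $2,770,572.00 = 4.6398.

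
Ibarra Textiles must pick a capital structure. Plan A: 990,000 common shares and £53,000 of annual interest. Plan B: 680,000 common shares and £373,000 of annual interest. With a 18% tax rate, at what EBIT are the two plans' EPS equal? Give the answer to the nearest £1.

Set EPS_A = EPS_B: (EBIT − £53,000)(1 − 0.18) ÷ 990,000 = (EBIT − £373,000)(1 − 0.18) ÷ 680,000.
Cancelling (1 − t) and cross-multiplying: 680,000·(EBIT − 53,000) = 990,000·(EBIT − 373,000).
EBIT × (990,000 − 680,000) = 373,000 × 990,000 − 53,000 × 680,000 = 333,230,000,000, so EBIT = 333,230,000,000 ÷ 310,000 = 1,074,935.48.

£1,074,935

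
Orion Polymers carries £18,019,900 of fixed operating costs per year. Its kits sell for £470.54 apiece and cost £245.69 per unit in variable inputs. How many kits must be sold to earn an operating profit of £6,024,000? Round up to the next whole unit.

106,934 kits

Each unit contributes £470.54 − £245.69 = £224.85.
Units = (FC + target) / CM = (£18,019,900 + £6,024,000) / £224.85 = 106,933.07, so 106,934 kits.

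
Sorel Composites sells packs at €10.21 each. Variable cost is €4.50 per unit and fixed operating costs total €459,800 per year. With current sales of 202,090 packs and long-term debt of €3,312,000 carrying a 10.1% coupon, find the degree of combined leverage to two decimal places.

3.21

Contribution at this volume is 202,090 × €5.71 = €1,153,933.90.
Subtracting fixed costs: EBIT = €1,153,933.90 − €459,800 = €694,133.90. Interest = €334,512.00, so EBIT − I = €359,621.90.
DCL = contribution ÷ (EBIT − I) = €1,153,933.90 ÷ €359,621.90 = 3.2087.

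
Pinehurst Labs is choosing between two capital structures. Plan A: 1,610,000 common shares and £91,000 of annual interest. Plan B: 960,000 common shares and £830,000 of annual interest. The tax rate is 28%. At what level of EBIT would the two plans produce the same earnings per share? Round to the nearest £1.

At indifference, (EBIT − 91,000)(1 − t)/1,610,000 = (EBIT − 830,000)(1 − t)/960,000.
Cancelling (1 − t) and cross-multiplying: 960,000·(EBIT − 91,000) = 1,610,000·(EBIT − 830,000).
Solving, EBIT = (830,000·1,610,000 − 91,000·960,000) / (1,610,000 − 960,000) = 1,248,940,000,000 / 650,000 = 1,921,446.15.

£1,921,446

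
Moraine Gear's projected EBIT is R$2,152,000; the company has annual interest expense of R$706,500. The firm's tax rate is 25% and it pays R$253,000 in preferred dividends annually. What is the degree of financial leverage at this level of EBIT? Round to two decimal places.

1.94

Interest = R$706,500.00.
Preferred dividends grossed up pre-tax: R$253,000 / (1 − 0.25) = R$337,333.33.
DFL = EBIT ÷ [EBIT − I − D_p/(1−t)] = R$2,152,000 ÷ [R$2,152,000 − R$706,500.00 − R$337,333.33] = R$2,152,000 ÷ R$1,108,166.67 = 1.9419.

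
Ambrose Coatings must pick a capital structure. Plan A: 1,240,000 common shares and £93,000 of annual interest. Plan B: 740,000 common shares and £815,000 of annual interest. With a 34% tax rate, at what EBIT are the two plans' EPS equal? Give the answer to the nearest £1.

Set EPS_A = EPS_B: (EBIT − £93,000)(1 − 0.34) ÷ 1,240,000 = (EBIT − £815,000)(1 − 0.34) ÷ 740,000.
Cancelling (1 − t) and cross-multiplying: 740,000·(EBIT − 93,000) = 1,240,000·(EBIT − 815,000).
EBIT × (1,240,000 − 740,000) = 815,000 × 1,240,000 − 93,000 × 740,000 = 941,780,000,000, so EBIT = 941,780,000,000 ÷ 500,000 = 1,883,560.00.

£1,883,560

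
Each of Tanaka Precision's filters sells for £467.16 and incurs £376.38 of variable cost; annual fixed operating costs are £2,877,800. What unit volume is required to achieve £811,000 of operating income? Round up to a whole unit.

Contribution margin per unit = £467.16 − £376.38 = £90.78.
Required volume = (fixed costs + target profit) ÷ CM = (£2,877,800 + £811,000) ÷ £90.78 = 40,634.50, so 40,635 filters.

40,635 filters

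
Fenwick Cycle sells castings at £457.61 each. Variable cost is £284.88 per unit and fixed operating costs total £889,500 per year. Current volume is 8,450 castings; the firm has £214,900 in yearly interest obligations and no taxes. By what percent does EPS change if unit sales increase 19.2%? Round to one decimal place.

+78.9%

At 8,450 units, contribution = 8,450 × £172.73 = £1,459,568.50.
EBIT = £1,459,568.50 − £889,500 = £570,068.50.
Interest = £214,900.00, so EBIT − I = £355,168.50.
DCL = total CM / (EBIT − I) = £1,459,568.50 / £355,168.50 = 4.1095.
%ΔEPS = DCL × %ΔSales = 4.1095 × +19.2% = +78.9%.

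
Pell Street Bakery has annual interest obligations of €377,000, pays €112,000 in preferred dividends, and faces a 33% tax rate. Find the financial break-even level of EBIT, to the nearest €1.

Preferred dividends are paid after tax, so their pre-tax equivalent is €112,000 ÷ (1 − 0.33) = €167,164.18.
Financial break-even EBIT = interest + D_p ÷ (1 − t) = €377,000 + €167,164.18 = €544,164.18.

€544,164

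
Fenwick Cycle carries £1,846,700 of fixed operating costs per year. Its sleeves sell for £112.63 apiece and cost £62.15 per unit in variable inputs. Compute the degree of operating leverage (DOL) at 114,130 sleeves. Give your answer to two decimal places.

At 114,130 units, contribution = 114,130 × £50.48 = £5,761,282.40.
EBIT = £5,761,282.40 − £1,846,700 = £3,914,582.40.
Degree of operating leverage = £5,761,282.40 / £3,914,582.40 = 1.4717.

1.47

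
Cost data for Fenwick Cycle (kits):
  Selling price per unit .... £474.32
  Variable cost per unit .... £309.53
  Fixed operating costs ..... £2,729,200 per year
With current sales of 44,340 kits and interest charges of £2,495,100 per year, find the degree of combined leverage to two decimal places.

3.51

At 44,340 units, contribution = 44,340 × £164.79 = £7,306,788.60.
EBIT = £7,306,788.60 − £2,729,200 = £4,577,588.60. Interest = £2,495,100.00.
DOL = £7,306,788.60 ÷ £4,577,588.60 = 1.5962; DFL = £4,577,588.60 ÷ £2,082,488.60 = 2.1981.
Combined leverage = 1.5962 × 2.1981 = 3.5086.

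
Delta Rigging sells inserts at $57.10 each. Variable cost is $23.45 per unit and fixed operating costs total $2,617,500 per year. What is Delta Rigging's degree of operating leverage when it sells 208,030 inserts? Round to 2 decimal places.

Contribution at this volume is 208,030 × $33.65 = $7,000,209.50.
EBIT = $7,000,209.50 − $2,617,500 = $4,382,709.50.
DOL = contribution ÷ EBIT = $7,000,209.50 ÷ $4,382,709.50 = 1.5972.

1.60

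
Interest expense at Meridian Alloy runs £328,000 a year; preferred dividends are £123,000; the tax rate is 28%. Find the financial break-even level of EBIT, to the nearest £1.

Grossing the preferred dividend up to pre-tax terms: £123,000 / (1 − 0.28) = £170,833.33.
EPS = 0 when EBIT covers interest plus the pre-tax preferred burden: £328,000 + £170,833.33 = £498,833.33.

£498,833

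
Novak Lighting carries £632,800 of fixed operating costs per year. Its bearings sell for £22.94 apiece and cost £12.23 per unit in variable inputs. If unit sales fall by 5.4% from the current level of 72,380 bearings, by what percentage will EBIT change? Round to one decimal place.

-29.4%

Contribution at this volume is 72,380 × £10.71 = £775,189.80.
Operating income = contribution − fixed costs = £775,189.80 − £632,800 = £142,389.80.
DOL = contribution ÷ EBIT = £775,189.80 ÷ £142,389.80 = 5.4441.
So EBIT moves 5.4441 × (-5.4%) = -29.4%.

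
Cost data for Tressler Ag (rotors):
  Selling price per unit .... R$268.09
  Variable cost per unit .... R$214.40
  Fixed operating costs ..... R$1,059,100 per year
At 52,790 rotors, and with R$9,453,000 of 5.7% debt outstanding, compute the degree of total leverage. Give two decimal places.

2.29

Contribution at this volume is 52,790 × R$53.69 = R$2,834,295.10.
Operating income = contribution − fixed costs = R$2,834,295.10 − R$1,059,100 = R$1,775,195.10. Interest = R$538,821.00, so EBIT − I = R$1,236,374.10.
Degree of total leverage = total CM / (EBIT − interest) = R$2,834,295.10 / R$1,236,374.10 = 2.2924.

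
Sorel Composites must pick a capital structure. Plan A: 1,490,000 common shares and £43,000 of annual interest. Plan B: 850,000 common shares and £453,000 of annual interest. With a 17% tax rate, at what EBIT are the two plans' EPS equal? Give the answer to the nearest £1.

Set EPS_A = EPS_B: (EBIT − £43,000)(1 − 0.17) ÷ 1,490,000 = (EBIT − £453,000)(1 − 0.17) ÷ 850,000.
The (1 − t) factor cancels: (EBIT − 43,000) × 850,000 = (EBIT − 453,000) × 1,490,000.
Solving, EBIT = (453,000·1,490,000 − 43,000·850,000) / (1,490,000 − 850,000) = 638,420,000,000 / 640,000 = 997,531.25.

£997,531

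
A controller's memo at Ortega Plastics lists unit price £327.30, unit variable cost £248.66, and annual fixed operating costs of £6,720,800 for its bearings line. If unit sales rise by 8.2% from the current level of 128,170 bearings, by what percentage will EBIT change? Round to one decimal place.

Contribution at this volume is 128,170 × £78.64 = £10,079,288.80.
Operating income = contribution − fixed costs = £10,079,288.80 − £6,720,800 = £3,358,488.80.
So DOL = total CM / EBIT = £10,079,288.80 / £3,358,488.80 = 3.0011.
%ΔEBIT = DOL × %ΔSales = 3.0011 × +8.2% = +24.6%.

+24.6%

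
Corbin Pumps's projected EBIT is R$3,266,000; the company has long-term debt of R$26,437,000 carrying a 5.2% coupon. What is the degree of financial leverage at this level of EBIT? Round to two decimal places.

1.73

Interest = R$1,374,724.00.
DFL = EBIT ÷ (EBIT − I) = R$3,266,000 ÷ (R$3,266,000 − R$1,374,724.00) = R$3,266,000 ÷ R$1,891,276.00 = 1.7269.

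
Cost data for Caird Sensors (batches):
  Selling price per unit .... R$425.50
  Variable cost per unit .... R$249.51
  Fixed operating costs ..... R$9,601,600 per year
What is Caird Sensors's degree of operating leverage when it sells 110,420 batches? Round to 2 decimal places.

1.98

At 110,420 units, contribution = 110,420 × R$175.99 = R$19,432,815.80.
EBIT = R$19,432,815.80 − R$9,601,600 = R$9,831,215.80.
So DOL = total CM / EBIT = R$19,432,815.80 / R$9,831,215.80 = 1.9766.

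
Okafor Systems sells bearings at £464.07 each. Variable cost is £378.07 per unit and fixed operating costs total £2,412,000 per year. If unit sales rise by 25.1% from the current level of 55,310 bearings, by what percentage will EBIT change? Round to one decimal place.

Total contribution margin = 55,310 × £86.00 = £4,756,660.00.
Subtracting fixed costs: EBIT = £4,756,660.00 − £2,412,000 = £2,344,660.00.
DOL = contribution ÷ EBIT = £4,756,660.00 ÷ £2,344,660.00 = 2.0287.
So EBIT moves 2.0287 × (+25.1%) = +50.9%.

+50.9%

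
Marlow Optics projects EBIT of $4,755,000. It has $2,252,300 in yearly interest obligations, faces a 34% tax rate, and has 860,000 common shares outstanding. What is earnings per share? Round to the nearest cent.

Pre-tax income = $4,755,000 − $2,252,300.00 = $2,502,700.00.
After tax at 34%: net income = $2,502,700.00 × 0.66 = $1,651,782.00.
EPS = $1,651,782.00 ÷ 860,000 = $1.92.

$1.92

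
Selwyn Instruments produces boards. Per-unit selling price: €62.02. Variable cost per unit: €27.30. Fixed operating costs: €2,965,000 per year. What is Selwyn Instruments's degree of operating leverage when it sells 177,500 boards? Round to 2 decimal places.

Contribution at this volume is 177,500 × €34.72 = €6,162,800.00.
EBIT = €6,162,800.00 − €2,965,000 = €3,197,800.00.
DOL = contribution ÷ EBIT = €6,162,800.00 ÷ €3,197,800.00 = 1.9272.

1.93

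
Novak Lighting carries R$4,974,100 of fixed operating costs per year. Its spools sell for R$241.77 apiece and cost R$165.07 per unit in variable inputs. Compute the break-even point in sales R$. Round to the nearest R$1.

Contribution margin per unit = R$241.77 − R$165.07 = R$76.70, a CM ratio of R$76.70 ÷ R$241.77 = 0.3172.
Break-even sales = FC ÷ CM ratio = R$4,974,100 × R$241.77 / R$76.70 = R$15,679,115.

R$15,679,115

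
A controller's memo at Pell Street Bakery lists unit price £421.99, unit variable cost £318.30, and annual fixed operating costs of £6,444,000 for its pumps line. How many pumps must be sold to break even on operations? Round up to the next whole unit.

62,147 pumps

Unit CM = price − variable cost = £421.99 − £318.30 = £103.69.
Units to break even: £6,444,000 ÷ £103.69 = 62,146.78, rounded up to 62,147.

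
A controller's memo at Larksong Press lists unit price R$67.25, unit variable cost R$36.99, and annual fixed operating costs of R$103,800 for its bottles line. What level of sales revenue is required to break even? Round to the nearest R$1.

R$230,686

Contribution margin per unit = R$67.25 − R$36.99 = R$30.26, a CM ratio of R$30.26 ÷ R$67.25 = 0.4500.
Break-even sales = FC ÷ CM ratio = R$103,800 × R$67.25 / R$30.26 = R$230,686.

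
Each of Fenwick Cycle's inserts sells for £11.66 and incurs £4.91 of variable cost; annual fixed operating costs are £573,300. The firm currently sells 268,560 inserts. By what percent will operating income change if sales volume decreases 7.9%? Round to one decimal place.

Total contribution margin = 268,560 × £6.75 = £1,812,780.00.
EBIT = £1,812,780.00 − £573,300 = £1,239,480.00.
So DOL = total CM / EBIT = £1,812,780.00 / £1,239,480.00 = 1.4625.
%ΔEBIT = DOL × %ΔSales = 1.4625 × -7.9% = -11.6%.

-11.6%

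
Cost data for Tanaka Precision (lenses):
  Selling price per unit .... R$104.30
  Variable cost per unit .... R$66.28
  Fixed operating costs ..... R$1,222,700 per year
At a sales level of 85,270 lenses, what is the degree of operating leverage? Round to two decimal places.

1.61

Contribution at this volume is 85,270 × R$38.02 = R$3,241,965.40.
Operating income = contribution − fixed costs = R$3,241,965.40 − R$1,222,700 = R$2,019,265.40.
DOL = contribution ÷ EBIT = R$3,241,965.40 ÷ R$2,019,265.40 = 1.6055.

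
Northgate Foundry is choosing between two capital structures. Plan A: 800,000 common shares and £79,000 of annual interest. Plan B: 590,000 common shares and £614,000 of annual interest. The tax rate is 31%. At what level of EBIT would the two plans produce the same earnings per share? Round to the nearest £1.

Set EPS_A = EPS_B: (EBIT − £79,000)(1 − 0.31) ÷ 800,000 = (EBIT − £614,000)(1 − 0.31) ÷ 590,000.
The (1 − t) factor cancels: (EBIT − 79,000) × 590,000 = (EBIT − 614,000) × 800,000.
EBIT × (800,000 − 590,000) = 614,000 × 800,000 − 79,000 × 590,000 = 444,590,000,000, so EBIT = 444,590,000,000 ÷ 210,000 = 2,117,095.24.

£2,117,095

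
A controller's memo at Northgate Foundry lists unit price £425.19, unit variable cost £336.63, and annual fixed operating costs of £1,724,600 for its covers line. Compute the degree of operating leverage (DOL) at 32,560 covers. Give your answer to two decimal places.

At 32,560 units, contribution = 32,560 × £88.56 = £2,883,513.60.
Operating income = contribution − fixed costs = £2,883,513.60 − £1,724,600 = £1,158,913.60.
DOL = contribution ÷ EBIT = £2,883,513.60 ÷ £1,158,913.60 = 2.4881.

2.49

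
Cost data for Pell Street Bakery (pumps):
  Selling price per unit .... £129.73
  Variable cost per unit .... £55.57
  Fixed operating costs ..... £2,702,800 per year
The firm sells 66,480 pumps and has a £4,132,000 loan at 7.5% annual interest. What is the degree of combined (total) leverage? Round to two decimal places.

Total contribution margin = 66,480 × £74.16 = £4,930,156.80.
Operating income = contribution − fixed costs = £4,930,156.80 − £2,702,800 = £2,227,356.80. Interest = £309,900.00.
DOL = £4,930,156.80 ÷ £2,227,356.80 = 2.2135; DFL = £2,227,356.80 ÷ £1,917,456.80 = 1.1616.
DCL = DOL × DFL = 2.2135 × 1.1616 = 2.5712.

2.57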